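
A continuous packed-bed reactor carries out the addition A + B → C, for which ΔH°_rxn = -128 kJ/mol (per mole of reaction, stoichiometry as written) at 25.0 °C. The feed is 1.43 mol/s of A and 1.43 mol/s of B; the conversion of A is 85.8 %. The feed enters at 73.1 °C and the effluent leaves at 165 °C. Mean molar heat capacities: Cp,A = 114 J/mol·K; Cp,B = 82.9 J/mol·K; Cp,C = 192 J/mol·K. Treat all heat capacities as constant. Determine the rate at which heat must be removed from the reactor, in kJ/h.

Extent of reaction ξ = 0.858 × 1.43 = 1.2269 mol/s
Reaction term: ξ·ΔH°_rxn = 1.2269 × -128 = -157.05 kJ/s
Sensible, feed 73.1→25 °C: -13.543 kJ/s
Outlet flows (mol/s): A 0.20306, B 0.20306, C 1.2269
Sensible, products 25→165 °C: 38.578 kJ/s
Q = ΔH = -132.01 kJ/s = -132.01 kW
Heat removed = 475250 kJ/h

Q_out = 475000 kJ/h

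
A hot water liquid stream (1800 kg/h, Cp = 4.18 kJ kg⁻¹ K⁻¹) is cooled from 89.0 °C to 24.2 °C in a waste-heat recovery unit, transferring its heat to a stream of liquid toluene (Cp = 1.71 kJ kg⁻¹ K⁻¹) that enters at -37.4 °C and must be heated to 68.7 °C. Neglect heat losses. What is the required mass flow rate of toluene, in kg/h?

Heat released by hot stream: Q = 1800 × 4.18 × (89.0 − 24.2) = 487560 kJ/h
Energy balance on cold side (adiabatic exchanger): Q = ṁ_c·Cp_c·(T_c,out − T_c,in)
ṁ_c = 487560 / [1.71 × (68.7 − -37.4)] = 2687.3 kg/h

ṁ_c = 2690 kg/h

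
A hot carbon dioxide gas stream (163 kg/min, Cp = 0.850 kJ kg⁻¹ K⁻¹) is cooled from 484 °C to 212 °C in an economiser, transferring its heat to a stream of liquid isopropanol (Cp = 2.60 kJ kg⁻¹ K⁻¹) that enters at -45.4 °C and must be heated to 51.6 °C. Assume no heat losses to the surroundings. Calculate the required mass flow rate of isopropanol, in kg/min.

ṁ_c = 149 kg/min

Heat released by hot stream: Q = 163 × 0.850 × (484 − 212) = 37686 kJ/min
Energy balance on cold side (adiabatic exchanger): Q = ṁ_c·Cp_c·(T_c,out − T_c,in)
ṁ_c = 37686 / [2.60 × (51.6 − -45.4)] = 149.43 kg/min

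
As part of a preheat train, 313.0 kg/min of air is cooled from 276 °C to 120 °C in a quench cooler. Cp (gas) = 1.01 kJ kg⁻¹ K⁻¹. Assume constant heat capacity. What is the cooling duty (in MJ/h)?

Q = ṁ·Cp·ΔT = 313.0 × 1.01 × (120 − 276) = -49316 kJ/min
Converting: 49316 / 60 s = 821.94 kW
Cooling duty = 2959 MJ/h

Q_c = 2960 MJ/h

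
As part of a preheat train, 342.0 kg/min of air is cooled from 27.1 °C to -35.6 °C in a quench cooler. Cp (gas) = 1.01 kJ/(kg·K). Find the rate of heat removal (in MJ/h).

Q = ṁ·Cp·ΔT = 342.0 × 1.01 × (-35.6 − 27.1) = -21658 kJ/min
Converting: 21658 / 60 s = 360.96 kW
Cooling duty = 1299.5 MJ/h

Q_c = 1300 MJ/h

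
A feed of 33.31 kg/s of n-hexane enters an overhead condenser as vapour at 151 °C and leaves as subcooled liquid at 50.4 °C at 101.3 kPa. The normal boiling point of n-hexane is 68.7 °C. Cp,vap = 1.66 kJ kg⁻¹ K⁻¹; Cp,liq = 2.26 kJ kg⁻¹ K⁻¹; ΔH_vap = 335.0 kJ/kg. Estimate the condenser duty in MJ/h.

Q_c = 61500 MJ/h

vapour 151→68.7 °C: -136.62 kJ/kg
condensation at 68.7 °C: -335 kJ/kg
liquid 68.7→50.4 °C: -41.358 kJ/kg
Δh = -136.62 + -335 + -41.358 = -512.98 kJ/kg
Q = ṁ·Δh = 33.31 kg/s × -512.98 kJ/kg = -17087 kJ/s
|Q| = 17087 kW = 61514 MJ/h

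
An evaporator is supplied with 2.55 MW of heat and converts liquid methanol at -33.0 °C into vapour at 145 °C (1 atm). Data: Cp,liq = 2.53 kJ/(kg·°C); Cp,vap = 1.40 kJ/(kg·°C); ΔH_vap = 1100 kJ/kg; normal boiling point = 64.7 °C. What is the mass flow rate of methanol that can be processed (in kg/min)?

Δh = 2.53×(64.7−-33.0) + 1100 + 1.40×(145−64.7) = 1459.6 kJ/kg
Q = 2.55 MW = 2550 kJ/s = 153000 kJ/min
ṁ = Q/Δh = 153000 / 1459.6 = 104.82 kg/min

ṁ = 105 kg/min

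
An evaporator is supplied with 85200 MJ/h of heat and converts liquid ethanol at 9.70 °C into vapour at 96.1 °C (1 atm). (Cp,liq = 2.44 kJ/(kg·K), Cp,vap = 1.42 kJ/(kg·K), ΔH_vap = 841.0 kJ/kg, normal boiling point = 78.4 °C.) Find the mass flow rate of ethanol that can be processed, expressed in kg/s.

ṁ = 22.9 kg/s

Δh = 2.44×(78.4−9.70) + 841.0 + 1.42×(96.1−78.4) = 1033.8 kJ/kg
Q = 85200 MJ/h = 23667 kJ/s = 23667 kJ/s
ṁ = Q/Δh = 23667 / 1033.8 = 22.894 kg/s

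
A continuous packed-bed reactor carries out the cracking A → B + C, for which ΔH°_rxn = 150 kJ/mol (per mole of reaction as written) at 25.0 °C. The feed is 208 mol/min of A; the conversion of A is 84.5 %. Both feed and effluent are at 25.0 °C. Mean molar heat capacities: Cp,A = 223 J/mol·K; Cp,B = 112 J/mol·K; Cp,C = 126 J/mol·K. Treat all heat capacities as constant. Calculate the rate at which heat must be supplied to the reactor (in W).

Q_in = 439000 W

Extent of reaction ξ = 0.845 × 208 = 175.76 mol/min
Reaction term: ξ·ΔH°_rxn = 175.76 × 150 = 26364 kJ/min
Q = ΔH = 26364 kJ/min = 439.4 kW
Heat supplied = 439400 W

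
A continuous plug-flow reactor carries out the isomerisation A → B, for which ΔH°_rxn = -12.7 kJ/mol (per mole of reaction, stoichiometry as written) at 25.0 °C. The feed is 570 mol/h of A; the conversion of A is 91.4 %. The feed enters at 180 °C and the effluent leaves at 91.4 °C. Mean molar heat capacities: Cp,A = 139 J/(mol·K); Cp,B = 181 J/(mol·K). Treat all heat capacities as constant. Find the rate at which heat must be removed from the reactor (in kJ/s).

Extent of reaction ξ = 0.914 × 570 = 520.98 mol/h
Reaction term: ξ·ΔH°_rxn = 520.98 × -12.7 = -6616.4 kJ/h
Sensible, feed 180→25 °C: -12281 kJ/h
Outlet flows (mol/h): A 49.02, B 520.98
Sensible, products 25→91.4 °C: 6713.8 kJ/h
Q = ΔH = -12183 kJ/h = -3.3843 kW
Heat removed = 3.3843 kJ/s

Q_out = 3.38 kJ/s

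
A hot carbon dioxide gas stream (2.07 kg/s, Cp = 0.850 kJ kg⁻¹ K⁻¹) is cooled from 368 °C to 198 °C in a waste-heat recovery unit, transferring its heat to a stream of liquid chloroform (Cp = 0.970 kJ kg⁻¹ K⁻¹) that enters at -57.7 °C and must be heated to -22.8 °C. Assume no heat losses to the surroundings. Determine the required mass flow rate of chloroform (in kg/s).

Heat released by hot stream: Q = 2.07 × 0.850 × (368 − 198) = 299.11 kJ/s
Energy balance on cold side (adiabatic exchanger): Q = ṁ_c·Cp_c·(T_c,out − T_c,in)
ṁ_c = 299.11 / [0.970 × (-22.8 − -57.7)] = 8.8357 kg/s

ṁ_c = 8.84 kg/s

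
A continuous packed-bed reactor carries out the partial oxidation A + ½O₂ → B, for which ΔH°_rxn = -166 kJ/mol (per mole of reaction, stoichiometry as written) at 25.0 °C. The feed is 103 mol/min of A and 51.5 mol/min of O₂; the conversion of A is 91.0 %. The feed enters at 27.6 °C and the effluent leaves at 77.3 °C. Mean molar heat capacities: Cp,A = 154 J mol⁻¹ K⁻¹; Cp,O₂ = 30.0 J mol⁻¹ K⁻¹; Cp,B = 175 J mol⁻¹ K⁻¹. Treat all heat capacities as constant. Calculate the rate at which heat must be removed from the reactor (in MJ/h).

Q_out = 880 MJ/h

Extent of reaction ξ = 0.910 × 103 = 93.73 mol/min
Reaction term: ξ·ΔH°_rxn = 93.73 × -166 = -15559 kJ/min
Sensible, feed 27.6→25 °C: -45.258 kJ/min
Outlet flows (mol/min): A 9.27, O₂ 4.635, B 93.73
Sensible, products 25→77.3 °C: 939.8 kJ/min
Q = ΔH = -14665 kJ/min = -244.41 kW
Heat removed = 879.88 MJ/h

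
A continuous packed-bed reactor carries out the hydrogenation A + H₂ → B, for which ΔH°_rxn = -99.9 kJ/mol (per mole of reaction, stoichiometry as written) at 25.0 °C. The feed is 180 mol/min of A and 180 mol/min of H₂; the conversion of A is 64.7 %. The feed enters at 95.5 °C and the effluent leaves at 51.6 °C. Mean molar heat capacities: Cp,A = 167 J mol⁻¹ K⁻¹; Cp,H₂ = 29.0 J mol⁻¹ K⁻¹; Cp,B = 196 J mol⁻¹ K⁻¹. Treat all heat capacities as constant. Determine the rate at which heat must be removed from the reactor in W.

Extent of reaction ξ = 0.647 × 180 = 116.46 mol/min
Reaction term: ξ·ΔH°_rxn = 116.46 × -99.9 = -11634 kJ/min
Sensible, feed 95.5→25 °C: -2487.2 kJ/min
Outlet flows (mol/min): A 63.54, H₂ 63.54, B 116.46
Sensible, products 25→51.6 °C: 938.45 kJ/min
Q = ΔH = -13183 kJ/min = -219.72 kW
Heat removed = 219720 W

Q_out = 220000 W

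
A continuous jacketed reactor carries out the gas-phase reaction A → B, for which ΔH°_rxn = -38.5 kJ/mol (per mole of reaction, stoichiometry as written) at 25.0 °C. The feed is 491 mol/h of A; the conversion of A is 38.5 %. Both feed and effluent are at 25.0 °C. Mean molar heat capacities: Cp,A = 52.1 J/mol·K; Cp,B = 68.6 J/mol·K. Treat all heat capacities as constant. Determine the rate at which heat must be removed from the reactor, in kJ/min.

Q_out = 121 kJ/min

Extent of reaction ξ = 0.385 × 491 = 189.03 mol/h
Reaction term: ξ·ΔH°_rxn = 189.03 × -38.5 = -7277.8 kJ/h
Q = ΔH = -7277.8 kJ/h = -2.0216 kW
Heat removed = 121.3 kJ/min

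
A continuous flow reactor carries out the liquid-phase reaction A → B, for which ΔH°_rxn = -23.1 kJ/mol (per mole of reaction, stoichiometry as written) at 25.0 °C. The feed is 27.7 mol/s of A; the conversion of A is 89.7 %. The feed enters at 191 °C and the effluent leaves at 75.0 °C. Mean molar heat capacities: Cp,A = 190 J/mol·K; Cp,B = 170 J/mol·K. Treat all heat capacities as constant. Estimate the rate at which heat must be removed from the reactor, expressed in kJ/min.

Q_out = 72600 kJ/min

Extent of reaction ξ = 0.897 × 27.7 = 24.847 mol/s
Reaction term: ξ·ΔH°_rxn = 24.847 × -23.1 = -573.96 kJ/s
Sensible, feed 191→25 °C: -873.66 kJ/s
Outlet flows (mol/s): A 2.8531, B 24.847
Sensible, products 25→75.0 °C: 238.3 kJ/s
Q = ΔH = -1209.3 kJ/s = -1209.3 kW
Heat removed = 72559 kJ/min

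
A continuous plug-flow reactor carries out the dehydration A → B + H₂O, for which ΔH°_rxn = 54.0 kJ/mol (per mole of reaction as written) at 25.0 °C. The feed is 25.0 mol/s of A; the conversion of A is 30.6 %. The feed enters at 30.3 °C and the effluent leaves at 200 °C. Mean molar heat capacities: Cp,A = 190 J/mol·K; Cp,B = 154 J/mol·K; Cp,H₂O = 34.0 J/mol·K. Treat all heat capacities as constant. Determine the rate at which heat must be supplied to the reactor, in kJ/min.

Q_in = 73000 kJ/min

Extent of reaction ξ = 0.306 × 25.0 = 7.65 mol/s
Reaction term: ξ·ΔH°_rxn = 7.65 × 54.0 = 413.1 kJ/s
Sensible, feed 30.3→25 °C: -25.175 kJ/s
Outlet flows (mol/s): A 17.35, B 7.65, H₂O 7.65
Sensible, products 25→200 °C: 828.57 kJ/s
Q = ΔH = 1216.5 kJ/s = 1216.5 kW
Heat supplied = 72990 kJ/min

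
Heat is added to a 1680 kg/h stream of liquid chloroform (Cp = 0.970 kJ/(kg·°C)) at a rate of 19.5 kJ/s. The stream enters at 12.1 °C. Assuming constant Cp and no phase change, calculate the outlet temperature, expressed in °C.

Q = 19.5 kJ/s = 70200 kJ/h
ΔT = Q/(ṁ·Cp) = 70200/(1680×0.970) = 43.078 K
T_out = 12.1 + 43.078 = 55.178 °C

T_out = 55.2 °C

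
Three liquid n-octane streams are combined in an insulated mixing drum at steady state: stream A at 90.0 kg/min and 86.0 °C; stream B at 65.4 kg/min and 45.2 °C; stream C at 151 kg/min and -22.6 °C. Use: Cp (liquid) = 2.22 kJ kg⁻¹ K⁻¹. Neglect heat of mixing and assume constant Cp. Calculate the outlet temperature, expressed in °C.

Energy balance with Q = 0: Σ ṁᵢCp,ᵢ(T_out − Tᵢ) = 0
Σ ṁᵢCp,ᵢTᵢ = 90.0×2.22×86.0 + 65.4×2.22×45.2 + 151×2.22×-22.6 = 16169
Σ ṁᵢCp,ᵢ = 90.0×2.22 + 65.4×2.22 + 151×2.22 = 680.21
T_out = 16169 / 680.21 = 23.771 °C

T_out = 23.8 °C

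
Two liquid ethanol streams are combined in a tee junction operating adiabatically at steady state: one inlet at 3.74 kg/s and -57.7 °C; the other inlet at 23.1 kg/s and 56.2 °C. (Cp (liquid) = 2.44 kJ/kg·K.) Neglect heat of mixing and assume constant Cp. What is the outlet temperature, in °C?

T_out = 40.3 °C

No heat crosses the boundary, so H_out = H_in.
Σ ṁᵢCp,ᵢTᵢ = 3.74×2.44×-57.7 + 23.1×2.44×56.2 = 2641.1
Σ ṁᵢCp,ᵢ = 3.74×2.44 + 23.1×2.44 = 65.49
T_out = 2641.1 / 65.49 = 40.329 °C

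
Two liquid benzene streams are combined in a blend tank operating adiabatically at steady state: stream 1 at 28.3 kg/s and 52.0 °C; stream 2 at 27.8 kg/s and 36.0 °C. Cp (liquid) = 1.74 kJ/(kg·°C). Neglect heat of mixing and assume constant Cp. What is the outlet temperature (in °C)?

No heat crosses the boundary, so H_out = H_in.
Σ ṁᵢCp,ᵢTᵢ = 28.3×1.74×52.0 + 27.8×1.74×36.0 = 4302
Σ ṁᵢCp,ᵢ = 28.3×1.74 + 27.8×1.74 = 97.614
T_out = 4302 / 97.614 = 44.071 °C

T_out = 44.1 °C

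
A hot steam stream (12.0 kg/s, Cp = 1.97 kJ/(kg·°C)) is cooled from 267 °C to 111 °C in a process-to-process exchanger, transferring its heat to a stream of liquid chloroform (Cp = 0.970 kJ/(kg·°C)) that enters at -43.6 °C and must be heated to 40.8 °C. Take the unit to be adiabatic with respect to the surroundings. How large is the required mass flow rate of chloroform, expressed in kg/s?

Heat released by hot stream: Q = 12.0 × 1.97 × (267 − 111) = 3687.8 kJ/s
Energy balance on cold side (adiabatic exchanger): Q = ṁ_c·Cp_c·(T_c,out − T_c,in)
ṁ_c = 3687.8 / [0.970 × (40.8 − -43.6)] = 45.046 kg/s

ṁ_c = 45.0 kg/s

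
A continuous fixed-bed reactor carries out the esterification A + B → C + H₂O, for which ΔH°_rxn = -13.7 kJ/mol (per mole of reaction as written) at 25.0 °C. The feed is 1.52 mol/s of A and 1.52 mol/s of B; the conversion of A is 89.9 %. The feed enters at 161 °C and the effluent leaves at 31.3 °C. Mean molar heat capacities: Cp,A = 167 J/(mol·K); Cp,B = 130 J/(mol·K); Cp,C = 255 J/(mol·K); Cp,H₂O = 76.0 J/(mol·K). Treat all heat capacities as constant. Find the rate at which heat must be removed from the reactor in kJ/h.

Extent of reaction ξ = 0.899 × 1.52 = 1.3665 mol/s
Reaction term: ξ·ΔH°_rxn = 1.3665 × -13.7 = -18.721 kJ/s
Sensible, feed 161→25 °C: -61.396 kJ/s
Outlet flows (mol/s): A 0.15352, B 0.15352, C 1.3665, H₂O 1.3665
Sensible, products 25→31.3 °C: 3.1368 kJ/s
Q = ΔH = -76.98 kJ/s = -76.98 kW
Heat removed = 277130 kJ/h

Q_out = 277000 kJ/h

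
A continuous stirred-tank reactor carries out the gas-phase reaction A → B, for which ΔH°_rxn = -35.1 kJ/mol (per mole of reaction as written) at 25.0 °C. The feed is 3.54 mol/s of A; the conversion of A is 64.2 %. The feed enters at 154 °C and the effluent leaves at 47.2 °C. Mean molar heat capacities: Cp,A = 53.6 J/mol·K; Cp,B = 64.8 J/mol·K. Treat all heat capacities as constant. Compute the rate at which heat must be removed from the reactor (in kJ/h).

Q_out = 358000 kJ/h

Extent of reaction ξ = 0.642 × 3.54 = 2.2727 mol/s
Reaction term: ξ·ΔH°_rxn = 2.2727 × -35.1 = -79.771 kJ/s
Sensible, feed 154→25 °C: -24.477 kJ/s
Outlet flows (mol/s): A 1.2673, B 2.2727
Sensible, products 25→47.2 °C: 4.7774 kJ/s
Q = ΔH = -99.471 kJ/s = -99.471 kW
Heat removed = 358090 kJ/h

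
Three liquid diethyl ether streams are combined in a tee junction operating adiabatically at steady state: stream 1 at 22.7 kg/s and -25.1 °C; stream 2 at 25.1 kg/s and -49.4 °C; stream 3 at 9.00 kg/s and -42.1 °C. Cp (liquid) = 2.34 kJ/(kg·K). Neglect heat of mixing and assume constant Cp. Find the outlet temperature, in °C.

T_out = -38.5 °C

Adiabatic, steady state ⇒ Σ ṁᵢCp,ᵢ(T_out − Tᵢ) = 0
T_out = Σ ṁᵢCp,ᵢTᵢ / Σ ṁᵢCp,ᵢ
      = -5121.3 / 132.91 = -38.532 °C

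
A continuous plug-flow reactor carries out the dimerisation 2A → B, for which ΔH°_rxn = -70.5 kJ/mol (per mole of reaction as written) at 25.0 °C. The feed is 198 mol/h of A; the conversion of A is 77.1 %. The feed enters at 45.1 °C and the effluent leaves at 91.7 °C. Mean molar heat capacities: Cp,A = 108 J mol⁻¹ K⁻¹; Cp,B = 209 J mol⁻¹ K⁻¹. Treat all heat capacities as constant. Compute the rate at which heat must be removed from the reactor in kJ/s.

Extent of reaction ξ = 0.771 × 198 / 2 = 76.329 mol/h
Reaction term: ξ·ΔH°_rxn = 76.329 × -70.5 = -5381.2 kJ/h
Sensible, feed 45.1→25 °C: -429.82 kJ/h
Outlet flows (mol/h): A 45.342, B 76.329
Sensible, products 25→91.7 °C: 1390.7 kJ/h
Q = ΔH = -4420.3 kJ/h = -1.2279 kW
Heat removed = 1.2279 kJ/s

Q_out = 1.23 kJ/s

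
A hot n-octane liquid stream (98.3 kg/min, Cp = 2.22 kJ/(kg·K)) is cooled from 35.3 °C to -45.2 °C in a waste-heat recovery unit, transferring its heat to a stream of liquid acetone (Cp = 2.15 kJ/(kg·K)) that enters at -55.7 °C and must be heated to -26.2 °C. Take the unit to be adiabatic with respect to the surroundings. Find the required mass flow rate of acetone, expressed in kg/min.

ṁ_c = 277 kg/min

Heat released by hot stream: Q = 98.3 × 2.22 × (35.3 − -45.2) = 17567 kJ/min
Energy balance on cold side (adiabatic exchanger): Q = ṁ_c·Cp_c·(T_c,out − T_c,in)
ṁ_c = 17567 / [2.15 × (-26.2 − -55.7)] = 276.98 kg/min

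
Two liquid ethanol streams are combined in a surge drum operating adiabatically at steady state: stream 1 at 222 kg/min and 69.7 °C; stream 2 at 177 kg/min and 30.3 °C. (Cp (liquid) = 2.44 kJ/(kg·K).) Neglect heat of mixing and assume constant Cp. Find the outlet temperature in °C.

T_out = 52.2 °C

No heat crosses the boundary, so H_out = H_in.
T_out = Σ ṁᵢCp,ᵢTᵢ / Σ ṁᵢCp,ᵢ
      = 50841 / 973.56 = 52.222 °C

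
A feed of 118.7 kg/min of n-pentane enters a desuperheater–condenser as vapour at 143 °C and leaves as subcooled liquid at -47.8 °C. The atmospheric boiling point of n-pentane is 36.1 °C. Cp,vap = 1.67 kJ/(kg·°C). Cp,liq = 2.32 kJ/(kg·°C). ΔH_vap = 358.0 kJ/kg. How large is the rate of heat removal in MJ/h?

Q_c = 5210 MJ/h

vapour 143→36.1 °C: -178.52 kJ/kg
condensation at 36.1 °C: -358 kJ/kg
liquid 36.1→-47.8 °C: -194.65 kJ/kg
Δh = -178.52 + -358 + -194.65 = -731.17 kJ/kg
Q = ṁ·Δh = 118.7 kg/min × -731.17 kJ/kg = -86790 kJ/min
|Q| = 1446.5 kW = 5207.4 MJ/h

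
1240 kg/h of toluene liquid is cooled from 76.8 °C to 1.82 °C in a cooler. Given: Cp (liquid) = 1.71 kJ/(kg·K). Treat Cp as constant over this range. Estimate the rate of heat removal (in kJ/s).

Q_c = 44.2 kJ/s

Q = ṁ·Cp·ΔT = 1240 × 1.71 × (1.82 − 76.8) = -158990 kJ/h
Converting: 158990 / 3600 s = 44.163 kW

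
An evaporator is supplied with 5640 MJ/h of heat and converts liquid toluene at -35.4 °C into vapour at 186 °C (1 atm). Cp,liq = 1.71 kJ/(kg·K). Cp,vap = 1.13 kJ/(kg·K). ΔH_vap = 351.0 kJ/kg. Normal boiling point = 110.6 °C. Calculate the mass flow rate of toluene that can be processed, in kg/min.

Δh = 1.71×(110.6−-35.4) + 351.0 + 1.13×(186−110.6) = 685.86 kJ/kg
Q = 5640 MJ/h = 1566.7 kJ/s = 94000 kJ/min
ṁ = Q/Δh = 94000 / 685.86 = 137.05 kg/min

ṁ = 137 kg/min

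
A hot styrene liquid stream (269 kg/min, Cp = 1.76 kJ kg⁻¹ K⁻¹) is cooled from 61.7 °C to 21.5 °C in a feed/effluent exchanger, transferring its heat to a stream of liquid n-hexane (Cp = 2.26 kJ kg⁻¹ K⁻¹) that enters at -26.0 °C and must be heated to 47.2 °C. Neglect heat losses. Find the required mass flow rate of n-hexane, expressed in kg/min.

Heat released by hot stream: Q = 269 × 1.76 × (61.7 − 21.5) = 19032 kJ/min
Energy balance on cold side (adiabatic exchanger): Q = ṁ_c·Cp_c·(T_c,out − T_c,in)
ṁ_c = 19032 / [2.26 × (47.2 − -26.0)] = 115.05 kg/min

ṁ_c = 115 kg/min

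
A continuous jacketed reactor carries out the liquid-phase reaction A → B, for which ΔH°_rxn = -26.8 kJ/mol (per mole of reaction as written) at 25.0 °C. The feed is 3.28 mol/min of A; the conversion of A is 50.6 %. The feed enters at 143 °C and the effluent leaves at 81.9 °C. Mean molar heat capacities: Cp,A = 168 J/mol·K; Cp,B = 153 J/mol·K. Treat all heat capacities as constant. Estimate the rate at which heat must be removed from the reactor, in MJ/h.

Q_out = 4.77 MJ/h

Extent of reaction ξ = 0.506 × 3.28 = 1.6597 mol/min
Reaction term: ξ·ΔH°_rxn = 1.6597 × -26.8 = -44.479 kJ/min
Sensible, feed 143→25 °C: -65.023 kJ/min
Outlet flows (mol/min): A 1.6203, B 1.6597
Sensible, products 25→81.9 °C: 29.938 kJ/min
Q = ΔH = -79.565 kJ/min = -1.3261 kW
Heat removed = 4.7739 MJ/h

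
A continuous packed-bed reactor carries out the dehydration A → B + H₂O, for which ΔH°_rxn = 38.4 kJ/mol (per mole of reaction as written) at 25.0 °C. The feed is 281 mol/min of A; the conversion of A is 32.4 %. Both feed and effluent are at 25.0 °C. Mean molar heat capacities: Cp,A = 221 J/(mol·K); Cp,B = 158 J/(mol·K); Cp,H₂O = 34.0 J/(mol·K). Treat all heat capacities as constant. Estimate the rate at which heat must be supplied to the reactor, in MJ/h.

Extent of reaction ξ = 0.324 × 281 = 91.044 mol/min
Reaction term: ξ·ΔH°_rxn = 91.044 × 38.4 = 3496.1 kJ/min
Q = ΔH = 3496.1 kJ/min = 58.268 kW
Heat supplied = 209.77 MJ/h

Q_in = 210 MJ/h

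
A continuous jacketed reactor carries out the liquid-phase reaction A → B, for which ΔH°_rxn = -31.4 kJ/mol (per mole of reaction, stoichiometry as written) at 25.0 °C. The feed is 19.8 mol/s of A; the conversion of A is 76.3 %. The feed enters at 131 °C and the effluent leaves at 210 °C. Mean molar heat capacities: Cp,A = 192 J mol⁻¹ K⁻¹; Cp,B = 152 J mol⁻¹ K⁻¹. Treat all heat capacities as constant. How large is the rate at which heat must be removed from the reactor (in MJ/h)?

Q_out = 1030 MJ/h

Extent of reaction ξ = 0.763 × 19.8 = 15.107 mol/s
Reaction term: ξ·ΔH°_rxn = 15.107 × -31.4 = -474.37 kJ/s
Sensible, feed 131→25 °C: -402.97 kJ/s
Outlet flows (mol/s): A 4.6926, B 15.107
Sensible, products 25→210 °C: 591.5 kJ/s
Q = ΔH = -285.84 kJ/s = -285.84 kW
Heat removed = 1029 MJ/h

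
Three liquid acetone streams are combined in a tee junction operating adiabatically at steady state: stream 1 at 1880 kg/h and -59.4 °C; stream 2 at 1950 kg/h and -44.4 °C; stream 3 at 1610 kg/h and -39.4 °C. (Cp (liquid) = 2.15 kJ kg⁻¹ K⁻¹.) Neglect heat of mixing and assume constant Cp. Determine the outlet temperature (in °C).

T_out = -48.1 °C

Energy balance with Q = 0: Σ ṁᵢCp,ᵢ(T_out − Tᵢ) = 0
T_out = Σ ṁᵢCp,ᵢTᵢ / Σ ṁᵢCp,ᵢ
      = -562620 / 11696 = -48.104 °C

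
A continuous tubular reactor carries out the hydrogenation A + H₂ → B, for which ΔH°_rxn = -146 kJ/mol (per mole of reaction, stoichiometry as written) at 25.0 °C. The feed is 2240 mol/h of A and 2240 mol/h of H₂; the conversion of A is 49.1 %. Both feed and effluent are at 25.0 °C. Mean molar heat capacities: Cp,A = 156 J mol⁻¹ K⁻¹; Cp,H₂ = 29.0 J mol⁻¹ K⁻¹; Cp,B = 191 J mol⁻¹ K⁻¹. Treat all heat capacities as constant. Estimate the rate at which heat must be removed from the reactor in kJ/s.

Extent of reaction ξ = 0.491 × 2240 = 1099.8 mol/h
Reaction term: ξ·ΔH°_rxn = 1099.8 × -146 = -160580 kJ/h
Q = ΔH = -160580 kJ/h = -44.605 kW
Heat removed = 44.605 kJ/s

Q_out = 44.6 kJ/s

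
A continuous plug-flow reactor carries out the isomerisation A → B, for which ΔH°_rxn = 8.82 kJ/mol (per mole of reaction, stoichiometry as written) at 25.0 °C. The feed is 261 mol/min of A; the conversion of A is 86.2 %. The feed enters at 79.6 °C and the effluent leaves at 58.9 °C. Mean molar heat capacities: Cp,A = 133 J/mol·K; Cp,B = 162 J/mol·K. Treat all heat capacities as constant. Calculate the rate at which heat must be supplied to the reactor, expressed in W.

Extent of reaction ξ = 0.862 × 261 = 224.98 mol/min
Reaction term: ξ·ΔH°_rxn = 224.98 × 8.82 = 1984.3 kJ/min
Sensible, feed 79.6→25 °C: -1895.3 kJ/min
Outlet flows (mol/min): A 36.018, B 224.98
Sensible, products 25→58.9 °C: 1398 kJ/min
Q = ΔH = 1487 kJ/min = 24.783 kW
Heat supplied = 24783 W

Q_in = 24800 W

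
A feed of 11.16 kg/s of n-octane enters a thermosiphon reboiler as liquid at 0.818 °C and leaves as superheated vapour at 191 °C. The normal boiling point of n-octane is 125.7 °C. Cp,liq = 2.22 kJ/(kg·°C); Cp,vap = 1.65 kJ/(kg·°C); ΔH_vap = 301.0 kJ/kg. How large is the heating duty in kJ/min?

liquid 0.818→125.7 °C: 277.24 kJ/kg
vaporisation at 125.7 °C: 301 kJ/kg
vapour 125.7→191 °C: 107.74 kJ/kg
Δh = 277.24 + 301 + 107.74 = 685.98 kJ/kg
Q = ṁ·Δh = 11.16 kg/s × 685.98 kJ/kg = 7655.6 kJ/s
|Q| = 7655.6 kW = 459330 kJ/min

Q = 459000 kJ/min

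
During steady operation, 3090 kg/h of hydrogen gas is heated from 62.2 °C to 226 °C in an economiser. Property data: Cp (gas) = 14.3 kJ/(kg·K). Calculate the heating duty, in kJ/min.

Q = ṁ·Cp·ΔT = 3090 × 14.3 × (226 − 62.2) = 7.2378e+06 kJ/h
Converting: 7.2378e+06 / 3600 s = 2010.5 kW
Heating duty = 120630 kJ/min

Q = 121000 kJ/min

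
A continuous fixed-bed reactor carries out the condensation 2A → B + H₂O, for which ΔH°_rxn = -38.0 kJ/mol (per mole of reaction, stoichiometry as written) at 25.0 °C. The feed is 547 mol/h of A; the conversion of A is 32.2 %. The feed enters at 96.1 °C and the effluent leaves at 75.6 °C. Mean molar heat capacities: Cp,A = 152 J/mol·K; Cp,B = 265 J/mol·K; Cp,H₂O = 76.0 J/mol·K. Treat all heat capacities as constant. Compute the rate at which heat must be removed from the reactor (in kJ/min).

Extent of reaction ξ = 0.322 × 547 / 2 = 88.067 mol/h
Reaction term: ξ·ΔH°_rxn = 88.067 × -38.0 = -3346.5 kJ/h
Sensible, feed 96.1→25 °C: -5911.5 kJ/h
Outlet flows (mol/h): A 370.87, B 88.067, H₂O 88.067
Sensible, products 25→75.6 °C: 4372 kJ/h
Q = ΔH = -4886.1 kJ/h = -1.3573 kW
Heat removed = 81.435 kJ/min

Q_out = 81.4 kJ/min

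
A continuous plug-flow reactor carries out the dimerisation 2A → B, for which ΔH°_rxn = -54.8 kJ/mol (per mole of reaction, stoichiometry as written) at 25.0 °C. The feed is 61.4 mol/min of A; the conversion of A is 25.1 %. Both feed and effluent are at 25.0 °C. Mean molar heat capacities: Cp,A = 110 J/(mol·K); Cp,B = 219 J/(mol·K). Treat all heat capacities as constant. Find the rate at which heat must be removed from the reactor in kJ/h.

Q_out = 25300 kJ/h

Extent of reaction ξ = 0.251 × 61.4 / 2 = 7.7057 mol/min
Reaction term: ξ·ΔH°_rxn = 7.7057 × -54.8 = -422.27 kJ/min
Q = ΔH = -422.27 kJ/min = -7.0379 kW
Heat removed = 25336 kJ/h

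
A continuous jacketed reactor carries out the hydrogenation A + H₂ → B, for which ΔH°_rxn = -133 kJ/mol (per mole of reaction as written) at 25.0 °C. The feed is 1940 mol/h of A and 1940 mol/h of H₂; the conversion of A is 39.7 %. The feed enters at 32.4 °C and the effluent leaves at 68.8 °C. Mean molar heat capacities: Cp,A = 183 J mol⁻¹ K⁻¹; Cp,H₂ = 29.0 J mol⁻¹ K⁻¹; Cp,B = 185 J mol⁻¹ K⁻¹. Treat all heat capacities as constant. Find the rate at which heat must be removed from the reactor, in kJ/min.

Q_out = 1470 kJ/min

Extent of reaction ξ = 0.397 × 1940 = 770.18 mol/h
Reaction term: ξ·ΔH°_rxn = 770.18 × -133 = -102430 kJ/h
Sensible, feed 32.4→25 °C: -3043.5 kJ/h
Outlet flows (mol/h): A 1169.8, H₂ 1169.8, B 770.18
Sensible, products 25→68.8 °C: 17103 kJ/h
Q = ΔH = -88374 kJ/h = -24.548 kW
Heat removed = 1472.9 kJ/min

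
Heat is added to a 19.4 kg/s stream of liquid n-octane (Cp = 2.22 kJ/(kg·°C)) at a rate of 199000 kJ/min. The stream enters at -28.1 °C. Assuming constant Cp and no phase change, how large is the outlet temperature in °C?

T_out = 48.9 °C

Q = 199000 kJ/min = 3316.7 kJ/s
ΔT = Q/(ṁ·Cp) = 3316.7/(19.4×2.22) = 77.01 K
T_out = -28.1 + 77.01 = 48.91 °C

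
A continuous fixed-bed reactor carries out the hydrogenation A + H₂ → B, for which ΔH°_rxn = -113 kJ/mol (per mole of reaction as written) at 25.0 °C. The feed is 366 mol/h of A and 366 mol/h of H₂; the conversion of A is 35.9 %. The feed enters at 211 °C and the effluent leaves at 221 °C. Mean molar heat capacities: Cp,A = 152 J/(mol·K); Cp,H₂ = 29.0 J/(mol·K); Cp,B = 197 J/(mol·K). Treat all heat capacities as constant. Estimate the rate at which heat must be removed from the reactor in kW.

Q_out = 3.83 kW

Extent of reaction ξ = 0.359 × 366 = 131.39 mol/h
Reaction term: ξ·ΔH°_rxn = 131.39 × -113 = -14848 kJ/h
Sensible, feed 211→25 °C: -12322 kJ/h
Outlet flows (mol/h): A 234.61, H₂ 234.61, B 131.39
Sensible, products 25→221 °C: 13396 kJ/h
Q = ΔH = -13773 kJ/h = -3.8258 kW
Heat removed = 3.8258 kW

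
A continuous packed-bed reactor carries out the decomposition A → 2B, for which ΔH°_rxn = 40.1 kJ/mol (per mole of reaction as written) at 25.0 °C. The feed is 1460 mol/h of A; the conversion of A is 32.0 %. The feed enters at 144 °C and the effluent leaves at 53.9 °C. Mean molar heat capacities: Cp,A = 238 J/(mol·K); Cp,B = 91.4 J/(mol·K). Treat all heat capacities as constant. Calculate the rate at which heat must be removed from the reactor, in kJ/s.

Q_out = 3.70 kJ/s

Extent of reaction ξ = 0.320 × 1460 = 467.2 mol/h
Reaction term: ξ·ΔH°_rxn = 467.2 × 40.1 = 18735 kJ/h
Sensible, feed 144→25 °C: -41350 kJ/h
Outlet flows (mol/h): A 992.8, B 934.4
Sensible, products 25→53.9 °C: 9296.9 kJ/h
Q = ΔH = -13319 kJ/h = -3.6996 kW
Heat removed = 3.6996 kJ/s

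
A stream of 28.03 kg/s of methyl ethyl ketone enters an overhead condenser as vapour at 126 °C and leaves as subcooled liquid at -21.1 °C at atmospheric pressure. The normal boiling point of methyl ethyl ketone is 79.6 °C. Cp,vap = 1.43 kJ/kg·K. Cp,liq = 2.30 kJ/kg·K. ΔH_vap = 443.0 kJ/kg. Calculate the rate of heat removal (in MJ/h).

Q_c = 74800 MJ/h

vapour 126→79.6 °C: -66.352 kJ/kg
condensation at 79.6 °C: -443 kJ/kg
liquid 79.6→-21.1 °C: -231.61 kJ/kg
Δh = -66.352 + -443 + -231.61 = -740.96 kJ/kg
Q = ṁ·Δh = 28.03 kg/s × -740.96 kJ/kg = -20769 kJ/s
|Q| = 20769 kW = 74769 MJ/h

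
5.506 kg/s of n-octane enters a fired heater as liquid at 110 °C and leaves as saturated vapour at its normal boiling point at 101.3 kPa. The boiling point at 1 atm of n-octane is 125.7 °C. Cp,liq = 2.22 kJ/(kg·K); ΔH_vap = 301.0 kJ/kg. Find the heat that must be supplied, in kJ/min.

Q = 111000 kJ/min

liquid 110→125.7 °C: 34.854 kJ/kg
vaporisation at 125.7 °C: 301 kJ/kg
Δh = 34.854 + 301 = 335.85 kJ/kg
Q = ṁ·Δh = 5.506 kg/s × 335.85 kJ/kg = 1849.2 kJ/s
|Q| = 1849.2 kW = 110950 kJ/min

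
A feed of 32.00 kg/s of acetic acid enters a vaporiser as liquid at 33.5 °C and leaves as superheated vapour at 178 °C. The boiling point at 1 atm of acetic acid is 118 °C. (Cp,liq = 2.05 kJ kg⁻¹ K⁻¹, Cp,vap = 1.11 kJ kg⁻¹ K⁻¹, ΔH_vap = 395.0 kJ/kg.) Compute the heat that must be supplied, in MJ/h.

Q = 73100 MJ/h

liquid 33.5→118 °C: 173.22 kJ/kg
vaporisation at 118 °C: 395 kJ/kg
vapour 118→178 °C: 66.6 kJ/kg
Δh = 173.22 + 395 + 66.6 = 634.83 kJ/kg
Q = ṁ·Δh = 32.00 kg/s × 634.83 kJ/kg = 20314 kJ/s
|Q| = 20314 kW = 73132 MJ/h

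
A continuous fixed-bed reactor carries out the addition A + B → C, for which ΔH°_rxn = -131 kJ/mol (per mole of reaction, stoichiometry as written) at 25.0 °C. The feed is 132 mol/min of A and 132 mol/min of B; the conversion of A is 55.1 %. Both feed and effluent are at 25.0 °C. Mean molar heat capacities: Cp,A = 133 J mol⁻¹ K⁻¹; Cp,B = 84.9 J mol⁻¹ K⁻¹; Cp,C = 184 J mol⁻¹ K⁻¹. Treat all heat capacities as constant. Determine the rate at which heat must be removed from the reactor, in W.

Q_out = 159000 W

Extent of reaction ξ = 0.551 × 132 = 72.732 mol/min
Reaction term: ξ·ΔH°_rxn = 72.732 × -131 = -9527.9 kJ/min
Q = ΔH = -9527.9 kJ/min = -158.8 kW
Heat removed = 158800 W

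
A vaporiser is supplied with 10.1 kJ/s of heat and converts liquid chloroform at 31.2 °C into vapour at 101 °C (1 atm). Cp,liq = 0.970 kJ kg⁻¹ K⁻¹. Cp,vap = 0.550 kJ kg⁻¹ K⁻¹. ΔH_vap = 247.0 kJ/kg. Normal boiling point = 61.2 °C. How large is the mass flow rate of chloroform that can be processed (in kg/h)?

ṁ = 122 kg/h

Δh = 0.970×(61.2−31.2) + 247.0 + 0.550×(101−61.2) = 297.99 kJ/kg
Q = 10.1 kJ/s = 10.1 kJ/s = 36360 kJ/h
ṁ = Q/Δh = 36360 / 297.99 = 122.02 kg/h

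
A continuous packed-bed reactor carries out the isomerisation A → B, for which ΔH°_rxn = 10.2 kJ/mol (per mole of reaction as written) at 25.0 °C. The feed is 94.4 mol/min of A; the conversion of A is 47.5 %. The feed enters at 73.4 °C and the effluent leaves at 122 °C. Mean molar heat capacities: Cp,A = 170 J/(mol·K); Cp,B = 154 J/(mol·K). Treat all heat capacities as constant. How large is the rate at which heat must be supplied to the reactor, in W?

Extent of reaction ξ = 0.475 × 94.4 = 44.84 mol/min
Reaction term: ξ·ΔH°_rxn = 44.84 × 10.2 = 457.37 kJ/min
Sensible, feed 73.4→25 °C: -776.72 kJ/min
Outlet flows (mol/min): A 49.56, B 44.84
Sensible, products 25→122 °C: 1487.1 kJ/min
Q = ΔH = 1167.7 kJ/min = 19.462 kW
Heat supplied = 19462 W

Q_in = 19500 W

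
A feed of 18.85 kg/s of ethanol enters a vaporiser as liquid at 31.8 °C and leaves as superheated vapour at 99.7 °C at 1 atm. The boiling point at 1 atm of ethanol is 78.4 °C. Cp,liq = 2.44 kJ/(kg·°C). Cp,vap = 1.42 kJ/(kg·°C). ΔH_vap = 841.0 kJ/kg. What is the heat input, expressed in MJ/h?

Q = 66800 MJ/h

liquid 31.8→78.4 °C: 113.7 kJ/kg
vaporisation at 78.4 °C: 841 kJ/kg
vapour 78.4→99.7 °C: 30.246 kJ/kg
Δh = 113.7 + 841 + 30.246 = 984.95 kJ/kg
Q = ṁ·Δh = 18.85 kg/s × 984.95 kJ/kg = 18566 kJ/s
|Q| = 18566 kW = 66839 MJ/h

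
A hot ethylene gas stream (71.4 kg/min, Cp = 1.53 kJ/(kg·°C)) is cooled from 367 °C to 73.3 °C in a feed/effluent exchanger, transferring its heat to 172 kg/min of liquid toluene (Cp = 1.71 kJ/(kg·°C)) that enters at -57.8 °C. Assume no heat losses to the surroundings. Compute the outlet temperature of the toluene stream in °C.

T_c,out = 51.3 °C

Heat released by hot stream: Q = 71.4 × 1.53 × (367 − 73.3) = 32084 kJ/min
Energy balance on cold side (adiabatic exchanger): Q = ṁ_c·Cp_c·(T_c,out − T_c,in)
T_c,out = -57.8 + 32084/(172 × 1.71) = 51.286 °C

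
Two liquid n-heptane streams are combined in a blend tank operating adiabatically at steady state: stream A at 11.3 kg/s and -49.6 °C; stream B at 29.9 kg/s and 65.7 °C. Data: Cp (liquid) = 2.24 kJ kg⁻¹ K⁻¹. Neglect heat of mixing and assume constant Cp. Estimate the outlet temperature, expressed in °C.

Adiabatic, steady state ⇒ Σ ṁᵢCp,ᵢ(T_out − Tᵢ) = 0
T_out = Σ ṁᵢCp,ᵢTᵢ / Σ ṁᵢCp,ᵢ
      = 3144.8 / 92.288 = 34.076 °C

T_out = 34.1 °C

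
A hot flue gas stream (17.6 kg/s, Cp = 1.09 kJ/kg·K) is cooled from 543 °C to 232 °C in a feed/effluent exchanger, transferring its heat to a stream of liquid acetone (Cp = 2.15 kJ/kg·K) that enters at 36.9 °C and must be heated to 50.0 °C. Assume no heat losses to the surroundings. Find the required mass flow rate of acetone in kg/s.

Heat released by hot stream: Q = 17.6 × 1.09 × (543 − 232) = 5966.2 kJ/s
Energy balance on cold side (adiabatic exchanger): Q = ṁ_c·Cp_c·(T_c,out − T_c,in)
ṁ_c = 5966.2 / [2.15 × (50.0 − 36.9)] = 211.83 kg/s

ṁ_c = 212 kg/s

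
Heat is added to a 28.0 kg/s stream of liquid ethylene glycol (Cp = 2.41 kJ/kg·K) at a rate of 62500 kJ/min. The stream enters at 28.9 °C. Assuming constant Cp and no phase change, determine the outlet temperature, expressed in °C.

Q = 62500 kJ/min = 1041.7 kJ/s
ΔT = Q/(ṁ·Cp) = 1041.7/(28.0×2.41) = 15.437 K
T_out = 28.9 + 15.437 = 44.337 °C

T_out = 44.3 °C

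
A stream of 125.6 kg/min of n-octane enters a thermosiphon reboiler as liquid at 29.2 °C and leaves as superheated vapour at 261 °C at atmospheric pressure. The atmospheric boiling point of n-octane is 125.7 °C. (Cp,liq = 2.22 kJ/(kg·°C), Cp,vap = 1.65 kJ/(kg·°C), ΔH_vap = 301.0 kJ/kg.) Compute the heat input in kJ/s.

liquid 29.2→125.7 °C: 214.23 kJ/kg
vaporisation at 125.7 °C: 301 kJ/kg
vapour 125.7→261 °C: 223.25 kJ/kg
Δh = 214.23 + 301 + 223.25 = 738.48 kJ/kg
Q = ṁ·Δh = 125.6 kg/min × 738.48 kJ/kg = 92752 kJ/min
|Q| = 1545.9 kW

Q = 1550 kJ/s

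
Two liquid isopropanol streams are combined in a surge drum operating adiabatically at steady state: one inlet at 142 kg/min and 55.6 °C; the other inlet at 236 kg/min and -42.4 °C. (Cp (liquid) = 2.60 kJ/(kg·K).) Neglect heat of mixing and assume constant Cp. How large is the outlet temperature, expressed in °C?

T_out = -5.59 °C

Adiabatic, steady state ⇒ Σ ṁᵢCp,ᵢ(T_out − Tᵢ) = 0
Σ ṁᵢCp,ᵢTᵢ = 142×2.60×55.6 + 236×2.60×-42.4 = -5489.1
Σ ṁᵢCp,ᵢ = 142×2.60 + 236×2.60 = 982.8
T_out = -5489.1 / 982.8 = -5.5852 °C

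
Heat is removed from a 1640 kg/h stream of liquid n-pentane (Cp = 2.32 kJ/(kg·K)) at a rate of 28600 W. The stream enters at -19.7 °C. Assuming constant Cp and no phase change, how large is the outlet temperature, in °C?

Q = 28600 W = 102960 kJ/h
ΔT = Q/(ṁ·Cp) = 102960/(1640×2.32) = 27.061 K
T_out = -19.7 − 27.061 = -46.761 °C

T_out = -46.8 °C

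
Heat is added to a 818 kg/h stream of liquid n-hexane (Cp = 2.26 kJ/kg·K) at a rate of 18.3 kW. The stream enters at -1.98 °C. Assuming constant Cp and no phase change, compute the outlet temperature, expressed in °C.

T_out = 33.7 °C

Q = 18.3 kW = 65880 kJ/h
ΔT = Q/(ṁ·Cp) = 65880/(818×2.26) = 35.636 K
T_out = -1.98 + 35.636 = 33.656 °C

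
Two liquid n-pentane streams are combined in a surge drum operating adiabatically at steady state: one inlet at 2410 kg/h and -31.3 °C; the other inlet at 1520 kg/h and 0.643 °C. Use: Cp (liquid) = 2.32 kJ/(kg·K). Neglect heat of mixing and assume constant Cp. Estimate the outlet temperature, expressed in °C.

T_out = -18.9 °C

Energy balance with Q = 0: Σ ṁᵢCp,ᵢ(T_out − Tᵢ) = 0
Σ ṁᵢCp,ᵢTᵢ = 2410×2.32×-31.3 + 1520×2.32×0.643 = -172740
Σ ṁᵢCp,ᵢ = 2410×2.32 + 1520×2.32 = 9117.6
T_out = -172740 / 9117.6 = -18.945 °C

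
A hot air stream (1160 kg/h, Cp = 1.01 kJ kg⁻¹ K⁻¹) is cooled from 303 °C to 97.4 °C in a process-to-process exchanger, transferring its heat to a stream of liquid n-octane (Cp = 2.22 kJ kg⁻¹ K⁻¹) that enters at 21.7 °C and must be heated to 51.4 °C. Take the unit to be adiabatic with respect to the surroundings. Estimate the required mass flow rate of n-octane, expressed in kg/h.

Heat released by hot stream: Q = 1160 × 1.01 × (303 − 97.4) = 240880 kJ/h
Energy balance on cold side (adiabatic exchanger): Q = ṁ_c·Cp_c·(T_c,out − T_c,in)
ṁ_c = 240880 / [2.22 × (51.4 − 21.7)] = 3653.4 kg/h

ṁ_c = 3650 kg/h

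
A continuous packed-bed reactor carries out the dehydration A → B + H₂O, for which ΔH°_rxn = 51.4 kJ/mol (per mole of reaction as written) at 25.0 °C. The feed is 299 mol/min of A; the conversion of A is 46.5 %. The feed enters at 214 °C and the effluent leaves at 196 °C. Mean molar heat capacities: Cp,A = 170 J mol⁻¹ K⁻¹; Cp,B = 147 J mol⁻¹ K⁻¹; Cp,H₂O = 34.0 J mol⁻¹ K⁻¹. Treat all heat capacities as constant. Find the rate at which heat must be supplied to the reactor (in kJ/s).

Extent of reaction ξ = 0.465 × 299 = 139.03 mol/min
Reaction term: ξ·ΔH°_rxn = 139.03 × 51.4 = 7146.4 kJ/min
Sensible, feed 214→25 °C: -9606.9 kJ/min
Outlet flows (mol/min): A 159.97, B 139.03, H₂O 139.03
Sensible, products 25→196 °C: 8953.5 kJ/min
Q = ΔH = 6493 kJ/min = 108.22 kW
Heat supplied = 108.22 kJ/s

Q_in = 108 kJ/s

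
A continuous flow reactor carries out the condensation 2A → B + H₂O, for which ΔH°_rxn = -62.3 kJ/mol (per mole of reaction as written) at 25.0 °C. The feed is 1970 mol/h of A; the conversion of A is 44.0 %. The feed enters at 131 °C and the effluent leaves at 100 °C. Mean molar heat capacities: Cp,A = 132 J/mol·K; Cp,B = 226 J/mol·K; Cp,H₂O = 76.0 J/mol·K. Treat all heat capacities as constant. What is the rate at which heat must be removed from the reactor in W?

Q_out = 9400 W

Extent of reaction ξ = 0.440 × 1970 / 2 = 433.4 mol/h
Reaction term: ξ·ΔH°_rxn = 433.4 × -62.3 = -27001 kJ/h
Sensible, feed 131→25 °C: -27564 kJ/h
Outlet flows (mol/h): A 1103.2, B 433.4, H₂O 433.4
Sensible, products 25→100 °C: 20738 kJ/h
Q = ΔH = -33827 kJ/h = -9.3964 kW
Heat removed = 9396.4 W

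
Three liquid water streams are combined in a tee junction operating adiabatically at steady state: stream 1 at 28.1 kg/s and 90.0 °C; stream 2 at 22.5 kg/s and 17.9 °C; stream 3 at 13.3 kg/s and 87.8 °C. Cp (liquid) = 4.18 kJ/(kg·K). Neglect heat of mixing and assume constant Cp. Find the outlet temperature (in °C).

T_out = 64.2 °C

No heat crosses the boundary, so H_out = H_in.
Σ ṁᵢCp,ᵢTᵢ = 28.1×4.18×90.0 + 22.5×4.18×17.9 + 13.3×4.18×87.8 = 17136
Σ ṁᵢCp,ᵢ = 28.1×4.18 + 22.5×4.18 + 13.3×4.18 = 267.1
T_out = 17136 / 267.1 = 64.155 °C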